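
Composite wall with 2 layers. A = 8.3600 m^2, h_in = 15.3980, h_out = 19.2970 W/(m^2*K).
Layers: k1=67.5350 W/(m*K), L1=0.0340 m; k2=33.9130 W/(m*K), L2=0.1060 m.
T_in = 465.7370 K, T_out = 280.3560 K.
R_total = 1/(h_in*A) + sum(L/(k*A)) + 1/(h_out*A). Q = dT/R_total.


R_conv_in = 1/(15.3980*8.3600) = 0.0078
R_1 = 0.0340/(67.5350*8.3600) = 6.0220e-05
R_2 = 0.1060/(33.9130*8.3600) = 0.0004
R_conv_out = 1/(19.2970*8.3600) = 0.0062
R_total = 0.0144 K/W
Q = 185.3810 / 0.0144 = 12872.5991 W

R_total = 0.0144 K/W, Q = 12872.5991 W


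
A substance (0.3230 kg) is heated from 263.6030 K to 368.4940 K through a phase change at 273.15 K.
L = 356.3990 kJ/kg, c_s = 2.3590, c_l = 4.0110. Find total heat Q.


Q1 (sensible, solid) = 0.3230 * 2.3590 * 9.5470 = 7.2744 kJ
Q2 (latent) = 0.3230 * 356.3990 = 115.1169 kJ
Q3 (sensible, liquid) = 0.3230 * 4.0110 * 95.3440 = 123.5232 kJ
Q_total = 245.9145 kJ

245.9145 kJ


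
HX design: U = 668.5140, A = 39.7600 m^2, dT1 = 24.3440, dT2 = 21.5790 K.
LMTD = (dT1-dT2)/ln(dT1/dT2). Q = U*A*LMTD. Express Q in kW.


LMTD = 22.9337 K
Q = 668.5140 * 39.7600 * 22.9337 = 609581.1278 W = 609.5811 kW

609.5811 kW


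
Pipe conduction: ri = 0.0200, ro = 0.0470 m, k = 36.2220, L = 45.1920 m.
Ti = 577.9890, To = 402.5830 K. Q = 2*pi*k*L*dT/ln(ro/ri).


dT = 175.4060 K
ln(ro/ri) = 0.8544
Q = 2*pi*36.2220*45.1920*175.4060 / 0.8544 = 2111491.1733 W

2111491.1733 W


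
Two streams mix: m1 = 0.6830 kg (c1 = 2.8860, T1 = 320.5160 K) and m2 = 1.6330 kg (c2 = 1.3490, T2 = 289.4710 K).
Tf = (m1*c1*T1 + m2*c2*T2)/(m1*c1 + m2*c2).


num = 1269.4619
den = 4.1741
Tf = 304.1316 K

304.1316 K


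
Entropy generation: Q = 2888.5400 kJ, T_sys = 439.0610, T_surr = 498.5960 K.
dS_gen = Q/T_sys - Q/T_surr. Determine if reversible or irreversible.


dS_sys = 2888.5400/439.0610 = 6.5789 kJ/K
dS_surr = -2888.5400/498.5960 = -5.7933 kJ/K
dS_gen = 6.5789 - 5.7933 = 0.7856 kJ/K (irreversible)

dS_gen = 0.7856 kJ/K, irreversible


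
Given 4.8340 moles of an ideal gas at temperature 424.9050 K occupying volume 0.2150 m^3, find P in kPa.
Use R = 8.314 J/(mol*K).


P = nRT/V = 4.8340 * 8.314 * 424.9050 / 0.2150
= 17076.8793 / 0.2150 = 79427.3454 Pa = 79.4273 kPa

79.4273 kPa


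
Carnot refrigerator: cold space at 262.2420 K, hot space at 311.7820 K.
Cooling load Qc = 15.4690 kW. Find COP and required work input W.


COP = 262.2420 / 49.5400 = 5.2935
W = 15.4690 / 5.2935 = 2.9222 kW

COP = 5.2935, W = 2.9222 kW


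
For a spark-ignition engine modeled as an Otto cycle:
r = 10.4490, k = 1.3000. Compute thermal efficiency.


r^(k-1) = 2.0217
eta = 1 - 1/2.0217 = 0.5054 = 50.5373%

50.5373%


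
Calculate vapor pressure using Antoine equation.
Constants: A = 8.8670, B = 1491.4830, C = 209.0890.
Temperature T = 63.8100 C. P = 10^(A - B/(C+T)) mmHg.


C+T = 272.8990
B/(C+T) = 5.4653
log10(P) = 8.8670 - 5.4653 = 3.4017
P = 10^3.4017 = 2521.5660 mmHg

2521.5660 mmHg


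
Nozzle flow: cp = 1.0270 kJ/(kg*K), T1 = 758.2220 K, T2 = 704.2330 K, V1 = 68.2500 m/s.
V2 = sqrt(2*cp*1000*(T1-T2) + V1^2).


dT = 53.9890 K
2*cp*1000*dT = 110893.4060
V1^2 = 4658.0625
V2 = sqrt(115551.4685) = 339.9286 m/s

339.9286 m/s


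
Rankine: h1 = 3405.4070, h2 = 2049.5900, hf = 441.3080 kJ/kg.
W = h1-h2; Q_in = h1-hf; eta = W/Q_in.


W = 1355.8170 kJ/kg
Q_in = 2964.0990 kJ/kg
eta = 0.4574 = 45.7413%

eta = 45.7413%


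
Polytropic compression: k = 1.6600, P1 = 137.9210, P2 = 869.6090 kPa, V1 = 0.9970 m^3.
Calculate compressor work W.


(k-1)/k = 0.3976
(P2/P1)^exp = 2.0795
W = 2.5152 * 137.9210 * 0.9970 * (2.0795 - 1) = 373.3327 kJ

373.3327 kJ


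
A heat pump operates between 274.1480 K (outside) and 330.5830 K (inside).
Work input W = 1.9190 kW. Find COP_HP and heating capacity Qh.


COP = 330.5830 / 56.4350 = 5.8578
Qh = 5.8578 * 1.9190 = 11.2411 kW

COP = 5.8578, Qh = 11.2411 kW


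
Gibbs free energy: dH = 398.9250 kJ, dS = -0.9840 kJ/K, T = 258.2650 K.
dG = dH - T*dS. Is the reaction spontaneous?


T*dS = 258.2650 * -0.9840 = -254.1328 kJ
dG = 398.9250 + 254.1328 = 653.0578 kJ (non-spontaneous)

dG = 653.0578 kJ, non-spontaneous


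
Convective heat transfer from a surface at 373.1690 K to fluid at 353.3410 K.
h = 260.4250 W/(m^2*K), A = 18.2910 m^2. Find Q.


dT = 19.8280 K
Q = 260.4250 * 18.2910 * 19.8280 = 94449.3629 W

94449.3629 W


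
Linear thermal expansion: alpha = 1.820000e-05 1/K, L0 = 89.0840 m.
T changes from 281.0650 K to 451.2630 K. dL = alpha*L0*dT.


dT = 170.1980 K
dL = 1.820000e-05 * 89.0840 * 170.1980 = 0.275947 m
L_final = 89.359947 m

dL = 0.275947 m


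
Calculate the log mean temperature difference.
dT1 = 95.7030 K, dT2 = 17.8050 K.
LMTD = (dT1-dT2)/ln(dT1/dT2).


dT1/dT2 = 5.3751
ln(dT1/dT2) = 1.6818
LMTD = 77.8980 / 1.6818 = 46.3190 K

46.3190 K


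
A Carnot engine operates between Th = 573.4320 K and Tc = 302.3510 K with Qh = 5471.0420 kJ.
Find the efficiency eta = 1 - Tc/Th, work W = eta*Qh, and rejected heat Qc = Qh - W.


eta = 1 - 302.3510/573.4320 = 0.4727
W = 0.4727 * 5471.0420 = 2586.3494 kJ
Qc = 5471.0420 - 2586.3494 = 2884.6926 kJ

eta = 47.2734%, W = 2586.3494 kJ, Qc = 2884.6926 kJ


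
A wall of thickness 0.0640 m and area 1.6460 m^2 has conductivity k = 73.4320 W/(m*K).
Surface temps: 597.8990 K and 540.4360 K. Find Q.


dT = 57.4630 K
Q = 73.4320 * 1.6460 * 57.4630 / 0.0640 = 108523.4294 W

108523.4294 W


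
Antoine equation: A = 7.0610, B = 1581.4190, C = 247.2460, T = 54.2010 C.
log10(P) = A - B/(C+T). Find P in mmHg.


C+T = 301.4470
B/(C+T) = 5.2461
log10(P) = 7.0610 - 5.2461 = 1.8149
P = 10^1.8149 = 65.2991 mmHg

65.2991 mmHg


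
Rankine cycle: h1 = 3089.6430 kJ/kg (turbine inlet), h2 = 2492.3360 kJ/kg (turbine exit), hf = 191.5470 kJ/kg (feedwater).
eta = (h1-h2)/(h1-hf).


W = 597.3070 kJ/kg
Q_in = 2898.0960 kJ/kg
eta = 0.2061 = 20.6103%

eta = 20.6103%


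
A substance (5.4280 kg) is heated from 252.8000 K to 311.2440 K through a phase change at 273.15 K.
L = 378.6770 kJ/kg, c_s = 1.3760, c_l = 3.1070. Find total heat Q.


Q1 (sensible, solid) = 5.4280 * 1.3760 * 20.3500 = 151.9927 kJ
Q2 (latent) = 5.4280 * 378.6770 = 2055.4588 kJ
Q3 (sensible, liquid) = 5.4280 * 3.1070 * 38.0940 = 642.4475 kJ
Q_total = 2849.8990 kJ

2849.8990 kJ


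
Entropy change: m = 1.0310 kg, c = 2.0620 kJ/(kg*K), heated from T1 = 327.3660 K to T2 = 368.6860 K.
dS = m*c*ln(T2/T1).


T2/T1 = 1.1262
ln(T2/T1) = 0.1189
dS = 1.0310 * 2.0620 * 0.1189 = 0.2527 kJ/K

0.2527 kJ/K


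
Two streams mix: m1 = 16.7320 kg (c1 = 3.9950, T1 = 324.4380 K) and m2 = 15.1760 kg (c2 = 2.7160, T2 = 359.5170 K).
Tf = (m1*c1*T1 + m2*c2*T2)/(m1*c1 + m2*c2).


num = 36505.4214
den = 108.0624
Tf = 337.8181 K

337.8181 K


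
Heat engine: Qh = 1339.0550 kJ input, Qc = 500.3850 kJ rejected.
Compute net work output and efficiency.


W = 1339.0550 - 500.3850 = 838.6700 kJ
eta = 838.6700 / 1339.0550 = 0.6263 = 62.6315%

W = 838.6700 kJ, eta = 62.6315%


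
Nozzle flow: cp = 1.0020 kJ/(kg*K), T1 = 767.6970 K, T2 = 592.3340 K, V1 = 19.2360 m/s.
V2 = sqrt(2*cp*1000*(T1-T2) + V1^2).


dT = 175.3630 K
2*cp*1000*dT = 351427.4520
V1^2 = 370.0237
V2 = sqrt(351797.4757) = 593.1252 m/s

593.1252 m/s


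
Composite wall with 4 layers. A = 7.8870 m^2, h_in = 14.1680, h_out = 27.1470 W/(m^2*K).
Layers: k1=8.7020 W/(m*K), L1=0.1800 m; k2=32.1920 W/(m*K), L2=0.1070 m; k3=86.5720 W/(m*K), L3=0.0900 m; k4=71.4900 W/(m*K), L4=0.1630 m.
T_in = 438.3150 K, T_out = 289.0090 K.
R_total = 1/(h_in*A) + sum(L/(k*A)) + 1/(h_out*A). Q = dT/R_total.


R_conv_in = 1/(14.1680*7.8870) = 0.0089
R_1 = 0.1800/(8.7020*7.8870) = 0.0026
R_2 = 0.1070/(32.1920*7.8870) = 0.0004
R_3 = 0.0900/(86.5720*7.8870) = 0.0001
R_4 = 0.1630/(71.4900*7.8870) = 0.0003
R_conv_out = 1/(27.1470*7.8870) = 0.0047
R_total = 0.0171 K/W
Q = 149.3060 / 0.0171 = 8739.2039 W

R_total = 0.0171 K/W, Q = 8739.2039 W


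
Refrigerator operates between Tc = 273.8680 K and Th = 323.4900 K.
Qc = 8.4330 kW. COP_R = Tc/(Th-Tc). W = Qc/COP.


COP = 273.8680 / 49.6220 = 5.5191
W = 8.4330 / 5.5191 = 1.5280 kW

COP = 5.5191, W = 1.5280 kW


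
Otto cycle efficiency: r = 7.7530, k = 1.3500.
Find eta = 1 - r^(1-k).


r^(k-1) = 2.0479
eta = 1 - 1/2.0479 = 0.5117 = 51.1701%

51.1701%


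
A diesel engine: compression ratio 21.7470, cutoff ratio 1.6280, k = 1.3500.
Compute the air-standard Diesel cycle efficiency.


r^(k-1) = 2.9383
rc^k = 1.9308
eta = 0.6263 = 62.6350%

62.6350%


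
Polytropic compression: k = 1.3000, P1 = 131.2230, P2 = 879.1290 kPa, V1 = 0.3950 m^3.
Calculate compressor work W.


(k-1)/k = 0.2308
(P2/P1)^exp = 1.5510
W = 4.3333 * 131.2230 * 0.3950 * (1.5510 - 1) = 123.7709 kJ

123.7709 kJ


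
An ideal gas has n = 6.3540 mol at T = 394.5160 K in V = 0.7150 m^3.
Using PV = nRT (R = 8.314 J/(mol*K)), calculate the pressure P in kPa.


P = nRT/V = 6.3540 * 8.314 * 394.5160 / 0.7150
= 20841.1583 / 0.7150 = 29148.4731 Pa = 29.1485 kPa

29.1485 kPa


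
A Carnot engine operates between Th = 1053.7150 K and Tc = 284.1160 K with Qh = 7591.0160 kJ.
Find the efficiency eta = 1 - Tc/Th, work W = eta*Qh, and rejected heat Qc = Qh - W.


eta = 1 - 284.1160/1053.7150 = 0.7304
W = 0.7304 * 7591.0160 = 5544.2300 kJ
Qc = 7591.0160 - 5544.2300 = 2046.7860 kJ

eta = 73.0367%, W = 5544.2300 kJ, Qc = 2046.7860 kJ


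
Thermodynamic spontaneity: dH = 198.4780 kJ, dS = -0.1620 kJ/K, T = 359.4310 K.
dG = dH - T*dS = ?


T*dS = 359.4310 * -0.1620 = -58.2278 kJ
dG = 198.4780 + 58.2278 = 256.7058 kJ (non-spontaneous)

dG = 256.7058 kJ, non-spontaneous


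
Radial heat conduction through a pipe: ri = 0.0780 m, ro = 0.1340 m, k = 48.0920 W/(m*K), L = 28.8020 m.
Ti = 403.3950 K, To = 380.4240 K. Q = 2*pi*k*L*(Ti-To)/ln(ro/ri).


dT = 22.9710 K
ln(ro/ri) = 0.5411
Q = 2*pi*48.0920*28.8020*22.9710 / 0.5411 = 369447.6104 W

369447.6104 W


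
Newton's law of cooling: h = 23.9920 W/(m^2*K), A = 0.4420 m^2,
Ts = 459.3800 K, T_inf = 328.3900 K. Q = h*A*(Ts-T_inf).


dT = 130.9900 K
Q = 23.9920 * 0.4420 * 130.9900 = 1389.0787 W

1389.0787 W


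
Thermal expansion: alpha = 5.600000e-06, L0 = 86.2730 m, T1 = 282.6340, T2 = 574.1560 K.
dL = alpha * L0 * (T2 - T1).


dT = 291.5220 K
dL = 5.600000e-06 * 86.2730 * 291.5220 = 0.140843 m
L_final = 86.413843 m

dL = 0.140843 m


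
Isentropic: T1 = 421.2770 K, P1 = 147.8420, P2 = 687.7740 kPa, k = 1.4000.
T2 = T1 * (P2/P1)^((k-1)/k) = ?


(k-1)/k = 0.2857
(P2/P1)^exp = 1.5515
T2 = 421.2770 * 1.5515 = 653.6184 K

653.6184 K


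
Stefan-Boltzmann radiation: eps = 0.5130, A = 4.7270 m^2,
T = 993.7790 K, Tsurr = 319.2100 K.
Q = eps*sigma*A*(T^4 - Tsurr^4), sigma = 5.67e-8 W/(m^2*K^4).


T^4 = 9.7535e+11
Tsurr^4 = 1.0383e+10
Q = 0.5130 * 5.67e-8 * 4.7270 * 9.6496e+11 = 132677.5457 W

132677.5457 W


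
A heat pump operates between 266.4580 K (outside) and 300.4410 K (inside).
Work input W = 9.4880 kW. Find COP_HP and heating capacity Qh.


COP = 300.4410 / 33.9830 = 8.8409
Qh = 8.8409 * 9.4880 = 83.8827 kW

COP = 8.8409, Qh = 83.8827 kW


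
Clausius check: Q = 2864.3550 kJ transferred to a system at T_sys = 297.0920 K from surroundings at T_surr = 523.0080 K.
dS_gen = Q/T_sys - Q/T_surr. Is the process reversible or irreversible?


dS_sys = 2864.3550/297.0920 = 9.6413 kJ/K
dS_surr = -2864.3550/523.0080 = -5.4767 kJ/K
dS_gen = 9.6413 - 5.4767 = 4.1646 kJ/K (irreversible)

dS_gen = 4.1646 kJ/K, irreversible


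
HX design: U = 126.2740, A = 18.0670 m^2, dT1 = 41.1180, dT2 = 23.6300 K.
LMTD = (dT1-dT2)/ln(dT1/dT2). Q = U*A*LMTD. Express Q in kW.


LMTD = 31.5708 K
Q = 126.2740 * 18.0670 * 31.5708 = 72025.4716 W = 72.0255 kW

72.0255 kW


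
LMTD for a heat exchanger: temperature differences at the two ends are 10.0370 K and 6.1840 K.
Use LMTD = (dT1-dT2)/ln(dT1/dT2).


dT1/dT2 = 1.6231
ln(dT1/dT2) = 0.4843
LMTD = 3.8530 / 0.4843 = 7.9556 K

7.9556 K


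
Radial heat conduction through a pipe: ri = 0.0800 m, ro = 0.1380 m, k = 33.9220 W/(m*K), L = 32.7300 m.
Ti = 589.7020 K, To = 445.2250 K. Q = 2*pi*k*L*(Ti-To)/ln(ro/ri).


dT = 144.4770 K
ln(ro/ri) = 0.5452
Q = 2*pi*33.9220*32.7300*144.4770 / 0.5452 = 1848539.1129 W

1848539.1129 W


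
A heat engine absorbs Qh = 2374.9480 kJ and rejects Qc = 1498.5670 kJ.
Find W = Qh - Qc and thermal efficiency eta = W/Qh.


W = 2374.9480 - 1498.5670 = 876.3810 kJ
eta = 876.3810 / 2374.9480 = 0.3690 = 36.9011%

W = 876.3810 kJ, eta = 36.9011%


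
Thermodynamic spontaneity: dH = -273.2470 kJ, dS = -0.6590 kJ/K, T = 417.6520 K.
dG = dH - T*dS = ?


T*dS = 417.6520 * -0.6590 = -275.2327 kJ
dG = -273.2470 + 275.2327 = 1.9857 kJ (non-spontaneous)

dG = 1.9857 kJ, non-spontaneous


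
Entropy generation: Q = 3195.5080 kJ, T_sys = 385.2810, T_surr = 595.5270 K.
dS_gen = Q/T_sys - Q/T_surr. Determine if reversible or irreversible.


dS_sys = 3195.5080/385.2810 = 8.2940 kJ/K
dS_surr = -3195.5080/595.5270 = -5.3658 kJ/K
dS_gen = 8.2940 - 5.3658 = 2.9281 kJ/K (irreversible)

dS_gen = 2.9281 kJ/K, irreversible


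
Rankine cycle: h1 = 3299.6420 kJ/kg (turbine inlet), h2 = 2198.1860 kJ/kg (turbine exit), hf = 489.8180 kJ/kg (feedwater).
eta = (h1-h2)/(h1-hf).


W = 1101.4560 kJ/kg
Q_in = 2809.8240 kJ/kg
eta = 0.3920 = 39.2002%

eta = 39.2002%


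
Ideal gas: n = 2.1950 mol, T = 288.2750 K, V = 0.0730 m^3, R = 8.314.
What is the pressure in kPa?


P = nRT/V = 2.1950 * 8.314 * 288.2750 / 0.0730
= 5260.7968 / 0.0730 = 72065.7093 Pa = 72.0657 kPa

72.0657 kPa


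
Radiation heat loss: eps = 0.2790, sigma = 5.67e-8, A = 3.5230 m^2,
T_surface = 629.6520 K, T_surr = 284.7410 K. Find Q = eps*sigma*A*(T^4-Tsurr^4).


T^4 = 1.5718e+11
Tsurr^4 = 6.5736e+09
Q = 0.2790 * 5.67e-8 * 3.5230 * 1.5061e+11 = 8393.6095 W

8393.6095 W


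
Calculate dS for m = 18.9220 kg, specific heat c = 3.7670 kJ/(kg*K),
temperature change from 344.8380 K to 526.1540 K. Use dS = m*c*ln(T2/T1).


T2/T1 = 1.5258
ln(T2/T1) = 0.4225
dS = 18.9220 * 3.7670 * 0.4225 = 30.1168 kJ/K

30.1168 kJ/K


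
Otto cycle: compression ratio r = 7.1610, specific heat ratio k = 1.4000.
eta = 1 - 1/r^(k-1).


r^(k-1) = 2.1978
eta = 1 - 1/2.1978 = 0.5450 = 54.5001%

54.5001%


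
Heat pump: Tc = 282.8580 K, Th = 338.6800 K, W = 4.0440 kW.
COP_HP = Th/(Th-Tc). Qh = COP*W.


COP = 338.6800 / 55.8220 = 6.0671
Qh = 6.0671 * 4.0440 = 24.5355 kW

COP = 6.0671, Qh = 24.5355 kW


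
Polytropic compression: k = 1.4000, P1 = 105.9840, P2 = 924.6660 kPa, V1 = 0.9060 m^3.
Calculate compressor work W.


(k-1)/k = 0.2857
(P2/P1)^exp = 1.8569
W = 3.5000 * 105.9840 * 0.9060 * (1.8569 - 1) = 287.9766 kJ

287.9766 kJ


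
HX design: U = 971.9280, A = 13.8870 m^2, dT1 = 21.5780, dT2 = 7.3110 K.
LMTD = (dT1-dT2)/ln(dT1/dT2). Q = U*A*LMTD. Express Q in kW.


LMTD = 13.1822 K
Q = 971.9280 * 13.8870 * 13.1822 = 177922.0828 W = 177.9221 kW

177.9221 kW


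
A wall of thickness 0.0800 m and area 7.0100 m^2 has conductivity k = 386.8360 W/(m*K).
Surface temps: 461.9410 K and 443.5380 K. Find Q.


dT = 18.4030 K
Q = 386.8360 * 7.0100 * 18.4030 / 0.0800 = 623797.3723 W

623797.3723 W


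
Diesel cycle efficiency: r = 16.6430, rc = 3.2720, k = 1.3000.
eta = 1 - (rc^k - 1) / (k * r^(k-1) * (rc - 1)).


r^(k-1) = 2.3247
rc^k = 4.6694
eta = 0.4656 = 46.5597%

46.5597%


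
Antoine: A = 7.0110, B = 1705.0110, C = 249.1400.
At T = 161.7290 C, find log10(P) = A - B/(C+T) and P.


C+T = 410.8690
B/(C+T) = 4.1498
log10(P) = 7.0110 - 4.1498 = 2.8612
P = 10^2.8612 = 726.4941 mmHg

726.4941 mmHg


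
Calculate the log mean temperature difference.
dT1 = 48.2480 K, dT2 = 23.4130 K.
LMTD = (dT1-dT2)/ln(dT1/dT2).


dT1/dT2 = 2.0607
ln(dT1/dT2) = 0.7231
LMTD = 24.8350 / 0.7231 = 34.3469 K

34.3469 K


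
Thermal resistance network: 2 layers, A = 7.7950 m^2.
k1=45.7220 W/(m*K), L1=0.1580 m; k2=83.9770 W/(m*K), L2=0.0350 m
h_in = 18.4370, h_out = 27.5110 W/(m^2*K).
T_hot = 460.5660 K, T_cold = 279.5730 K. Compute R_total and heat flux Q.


R_conv_in = 1/(18.4370*7.7950) = 0.0070
R_1 = 0.1580/(45.7220*7.7950) = 0.0004
R_2 = 0.0350/(83.9770*7.7950) = 5.3468e-05
R_conv_out = 1/(27.5110*7.7950) = 0.0047
R_total = 0.0121 K/W
Q = 180.9930 / 0.0121 = 14935.8025 W

R_total = 0.0121 K/W, Q = 14935.8025 W


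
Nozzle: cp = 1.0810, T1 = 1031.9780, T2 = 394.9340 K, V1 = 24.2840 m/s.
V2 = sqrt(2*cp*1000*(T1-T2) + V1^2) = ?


dT = 637.0440 K
2*cp*1000*dT = 1377289.1280
V1^2 = 589.7127
V2 = sqrt(1377878.8407) = 1173.8308 m/s

1173.8308 m/s


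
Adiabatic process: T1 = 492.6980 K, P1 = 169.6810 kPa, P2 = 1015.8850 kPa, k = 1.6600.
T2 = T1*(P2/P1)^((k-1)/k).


(k-1)/k = 0.3976
(P2/P1)^exp = 2.0371
T2 = 492.6980 * 2.0371 = 1003.6737 K

1003.6737 K


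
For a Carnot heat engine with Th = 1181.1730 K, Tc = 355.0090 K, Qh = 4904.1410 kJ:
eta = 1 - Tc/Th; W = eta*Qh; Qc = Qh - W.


eta = 1 - 355.0090/1181.1730 = 0.6994
W = 0.6994 * 4904.1410 = 3430.1705 kJ
Qc = 4904.1410 - 3430.1705 = 1473.9705 kJ

eta = 69.9444%, W = 3430.1705 kJ, Qc = 1473.9705 kJ


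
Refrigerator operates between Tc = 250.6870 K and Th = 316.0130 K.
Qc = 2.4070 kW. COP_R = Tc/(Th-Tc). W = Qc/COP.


COP = 250.6870 / 65.3260 = 3.8375
W = 2.4070 / 3.8375 = 0.6272 kW

COP = 3.8375, W = 0.6272 kW


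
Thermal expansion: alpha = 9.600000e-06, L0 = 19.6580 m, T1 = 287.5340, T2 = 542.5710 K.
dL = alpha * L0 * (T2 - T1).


dT = 255.0370 K
dL = 9.600000e-06 * 19.6580 * 255.0370 = 0.048130 m
L_final = 19.706130 m

dL = 0.048130 m


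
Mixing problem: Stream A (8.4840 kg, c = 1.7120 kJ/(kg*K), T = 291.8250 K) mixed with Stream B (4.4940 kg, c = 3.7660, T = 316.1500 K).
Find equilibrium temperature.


num = 9589.2941
den = 31.4490
Tf = 304.9156 K

304.9156 K


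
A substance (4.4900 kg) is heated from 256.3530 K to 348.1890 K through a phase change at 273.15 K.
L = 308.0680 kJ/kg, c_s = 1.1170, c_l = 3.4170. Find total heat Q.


Q1 (sensible, solid) = 4.4900 * 1.1170 * 16.7970 = 84.2425 kJ
Q2 (latent) = 4.4900 * 308.0680 = 1383.2253 kJ
Q3 (sensible, liquid) = 4.4900 * 3.4170 * 75.0390 = 1151.2731 kJ
Q_total = 2618.7409 kJ

2618.7409 kJ


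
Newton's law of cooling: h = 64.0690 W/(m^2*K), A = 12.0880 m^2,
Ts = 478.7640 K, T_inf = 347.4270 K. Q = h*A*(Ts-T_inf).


dT = 131.3370 K
Q = 64.0690 * 12.0880 * 131.3370 = 101716.0505 W

101716.0505 W


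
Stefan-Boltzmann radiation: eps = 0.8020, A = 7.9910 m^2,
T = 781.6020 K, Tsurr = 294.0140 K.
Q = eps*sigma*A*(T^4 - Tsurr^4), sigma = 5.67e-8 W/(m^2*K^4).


T^4 = 3.7320e+11
Tsurr^4 = 7.4726e+09
Q = 0.8020 * 5.67e-8 * 7.9910 * 3.6573e+11 = 132897.5834 W

132897.5834 W


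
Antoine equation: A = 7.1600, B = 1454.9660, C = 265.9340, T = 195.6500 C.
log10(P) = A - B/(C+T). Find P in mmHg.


C+T = 461.5840
B/(C+T) = 3.1521
log10(P) = 7.1600 - 3.1521 = 4.0079
P = 10^4.0079 = 10183.2094 mmHg

10183.2094 mmHg


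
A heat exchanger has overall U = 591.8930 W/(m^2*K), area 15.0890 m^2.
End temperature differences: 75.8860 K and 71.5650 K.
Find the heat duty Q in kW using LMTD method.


LMTD = 73.7044 K
Q = 591.8930 * 15.0890 * 73.7044 = 658259.3310 W = 658.2593 kW

658.2593 kW


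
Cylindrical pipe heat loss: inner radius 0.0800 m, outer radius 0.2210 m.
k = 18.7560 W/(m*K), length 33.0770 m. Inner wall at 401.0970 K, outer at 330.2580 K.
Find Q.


dT = 70.8390 K
ln(ro/ri) = 1.0161
Q = 2*pi*18.7560*33.0770*70.8390 / 1.0161 = 271748.2531 W

271748.2531 W


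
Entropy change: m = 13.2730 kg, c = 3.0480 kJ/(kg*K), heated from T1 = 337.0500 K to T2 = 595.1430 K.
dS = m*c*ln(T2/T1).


T2/T1 = 1.7657
ln(T2/T1) = 0.5686
dS = 13.2730 * 3.0480 * 0.5686 = 23.0021 kJ/K

23.0021 kJ/K


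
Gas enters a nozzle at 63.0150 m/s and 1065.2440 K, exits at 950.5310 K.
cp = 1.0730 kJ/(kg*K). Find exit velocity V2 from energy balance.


dT = 114.7130 K
2*cp*1000*dT = 246174.0980
V1^2 = 3970.8902
V2 = sqrt(250144.9882) = 500.1450 m/s

500.1450 m/s


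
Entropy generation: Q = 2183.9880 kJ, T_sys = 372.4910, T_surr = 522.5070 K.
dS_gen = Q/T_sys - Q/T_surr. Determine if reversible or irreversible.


dS_sys = 2183.9880/372.4910 = 5.8632 kJ/K
dS_surr = -2183.9880/522.5070 = -4.1798 kJ/K
dS_gen = 5.8632 - 4.1798 = 1.6834 kJ/K (irreversible)

dS_gen = 1.6834 kJ/K, irreversible


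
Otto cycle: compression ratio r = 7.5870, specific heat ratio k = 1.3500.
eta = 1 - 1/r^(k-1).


r^(k-1) = 2.0325
eta = 1 - 1/2.0325 = 0.5080 = 50.7988%

50.7988%


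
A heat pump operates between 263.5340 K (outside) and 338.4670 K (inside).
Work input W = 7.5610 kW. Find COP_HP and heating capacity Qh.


COP = 338.4670 / 74.9330 = 4.5169
Qh = 4.5169 * 7.5610 = 34.1525 kW

COP = 4.5169, Qh = 34.1525 kW


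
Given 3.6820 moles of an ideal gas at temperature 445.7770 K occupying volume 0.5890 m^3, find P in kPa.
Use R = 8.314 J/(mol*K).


P = nRT/V = 3.6820 * 8.314 * 445.7770 / 0.5890
= 13646.1915 / 0.5890 = 23168.4066 Pa = 23.1684 kPa

23.1684 kPa


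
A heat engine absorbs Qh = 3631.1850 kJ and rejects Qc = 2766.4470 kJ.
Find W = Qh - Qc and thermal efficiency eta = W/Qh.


W = 3631.1850 - 2766.4470 = 864.7380 kJ
eta = 864.7380 / 3631.1850 = 0.2381 = 23.8142%

W = 864.7380 kJ, eta = 23.8142%


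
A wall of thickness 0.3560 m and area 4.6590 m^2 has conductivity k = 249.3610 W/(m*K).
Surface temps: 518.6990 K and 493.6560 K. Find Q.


dT = 25.0430 K
Q = 249.3610 * 4.6590 * 25.0430 / 0.3560 = 81725.5020 W

81725.5020 W


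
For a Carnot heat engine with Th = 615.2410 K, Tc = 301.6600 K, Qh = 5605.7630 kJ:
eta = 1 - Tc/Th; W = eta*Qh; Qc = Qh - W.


eta = 1 - 301.6600/615.2410 = 0.5097
W = 0.5097 * 5605.7630 = 2857.1905 kJ
Qc = 5605.7630 - 2857.1905 = 2748.5725 kJ

eta = 50.9688%, W = 2857.1905 kJ, Qc = 2748.5725 kJ


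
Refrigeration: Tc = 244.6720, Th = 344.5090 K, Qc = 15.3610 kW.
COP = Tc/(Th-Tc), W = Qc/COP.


COP = 244.6720 / 99.8370 = 2.4507
W = 15.3610 / 2.4507 = 6.2680 kW

COP = 2.4507, W = 6.2680 kW


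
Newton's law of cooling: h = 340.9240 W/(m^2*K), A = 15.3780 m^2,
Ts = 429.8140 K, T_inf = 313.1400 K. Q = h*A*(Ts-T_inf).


dT = 116.6740 K
Q = 340.9240 * 15.3780 * 116.6740 = 611690.1951 W

611690.1951 W


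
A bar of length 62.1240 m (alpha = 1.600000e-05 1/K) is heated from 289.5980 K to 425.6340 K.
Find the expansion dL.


dT = 136.0360 K
dL = 1.600000e-05 * 62.1240 * 136.0360 = 0.135218 m
L_final = 62.259218 m

dL = 0.135218 m


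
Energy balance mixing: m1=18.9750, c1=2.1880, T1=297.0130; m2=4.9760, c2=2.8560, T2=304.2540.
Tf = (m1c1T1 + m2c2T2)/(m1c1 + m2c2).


num = 16655.0702
den = 55.7288
Tf = 298.8595 K

298.8595 K


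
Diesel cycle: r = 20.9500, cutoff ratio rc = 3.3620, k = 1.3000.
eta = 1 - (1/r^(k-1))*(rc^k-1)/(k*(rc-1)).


r^(k-1) = 2.4909
rc^k = 4.8370
eta = 0.4983 = 49.8334%

49.8334%


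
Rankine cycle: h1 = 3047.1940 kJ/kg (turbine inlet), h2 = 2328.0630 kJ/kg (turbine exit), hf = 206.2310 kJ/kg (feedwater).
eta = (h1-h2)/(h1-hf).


W = 719.1310 kJ/kg
Q_in = 2840.9630 kJ/kg
eta = 0.2531 = 25.3129%

eta = 25.3129%


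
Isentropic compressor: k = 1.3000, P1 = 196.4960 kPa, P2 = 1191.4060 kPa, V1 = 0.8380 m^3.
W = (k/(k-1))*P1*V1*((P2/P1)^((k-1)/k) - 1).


(k-1)/k = 0.2308
(P2/P1)^exp = 1.5157
W = 4.3333 * 196.4960 * 0.8380 * (1.5157 - 1) = 368.0018 kJ

368.0018 kJ


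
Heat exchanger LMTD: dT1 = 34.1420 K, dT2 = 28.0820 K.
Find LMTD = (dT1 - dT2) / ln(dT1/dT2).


dT1/dT2 = 1.2158
ln(dT1/dT2) = 0.1954
LMTD = 6.0600 / 0.1954 = 31.0134 K

31.0134 K


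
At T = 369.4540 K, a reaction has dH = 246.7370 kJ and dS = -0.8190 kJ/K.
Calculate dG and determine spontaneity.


T*dS = 369.4540 * -0.8190 = -302.5828 kJ
dG = 246.7370 + 302.5828 = 549.3198 kJ (non-spontaneous)

dG = 549.3198 kJ, non-spontaneous


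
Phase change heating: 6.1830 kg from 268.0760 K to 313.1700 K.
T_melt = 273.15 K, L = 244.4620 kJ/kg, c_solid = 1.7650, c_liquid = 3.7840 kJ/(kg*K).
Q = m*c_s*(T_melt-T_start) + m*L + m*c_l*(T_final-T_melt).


Q1 (sensible, solid) = 6.1830 * 1.7650 * 5.0740 = 55.3725 kJ
Q2 (latent) = 6.1830 * 244.4620 = 1511.5085 kJ
Q3 (sensible, liquid) = 6.1830 * 3.7840 * 40.0200 = 936.3268 kJ
Q_total = 2503.2079 kJ

2503.2079 kJ


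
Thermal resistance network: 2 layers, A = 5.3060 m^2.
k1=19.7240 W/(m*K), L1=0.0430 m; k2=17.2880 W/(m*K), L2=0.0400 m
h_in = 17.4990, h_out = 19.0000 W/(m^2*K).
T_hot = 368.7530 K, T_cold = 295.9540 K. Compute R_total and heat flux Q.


R_conv_in = 1/(17.4990*5.3060) = 0.0108
R_1 = 0.0430/(19.7240*5.3060) = 0.0004
R_2 = 0.0400/(17.2880*5.3060) = 0.0004
R_conv_out = 1/(19.0000*5.3060) = 0.0099
R_total = 0.0215 K/W
Q = 72.7990 / 0.0215 = 3380.2951 W

R_total = 0.0215 K/W, Q = 3380.2951 W


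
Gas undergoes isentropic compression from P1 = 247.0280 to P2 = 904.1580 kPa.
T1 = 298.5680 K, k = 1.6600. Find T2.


(k-1)/k = 0.3976
(P2/P1)^exp = 1.6751
T2 = 298.5680 * 1.6751 = 500.1321 K

500.1321 K


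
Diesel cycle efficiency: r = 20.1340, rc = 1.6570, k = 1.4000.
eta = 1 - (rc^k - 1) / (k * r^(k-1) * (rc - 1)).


r^(k-1) = 3.3233
rc^k = 2.0279
eta = 0.6637 = 66.3724%

66.3724%


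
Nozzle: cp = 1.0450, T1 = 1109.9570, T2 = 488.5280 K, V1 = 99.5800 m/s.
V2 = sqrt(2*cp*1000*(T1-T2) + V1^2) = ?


dT = 621.4290 K
2*cp*1000*dT = 1298786.6100
V1^2 = 9916.1764
V2 = sqrt(1308702.7864) = 1143.9855 m/s

1143.9855 m/s


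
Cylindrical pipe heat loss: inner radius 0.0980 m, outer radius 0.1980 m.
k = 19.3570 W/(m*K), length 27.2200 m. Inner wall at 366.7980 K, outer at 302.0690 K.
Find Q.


dT = 64.7290 K
ln(ro/ri) = 0.7033
Q = 2*pi*19.3570*27.2200*64.7290 / 0.7033 = 304694.4868 W

304694.4868 W


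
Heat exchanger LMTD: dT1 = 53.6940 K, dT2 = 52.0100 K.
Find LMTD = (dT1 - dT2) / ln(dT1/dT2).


dT1/dT2 = 1.0324
ln(dT1/dT2) = 0.0319
LMTD = 1.6840 / 0.0319 = 52.8475 K

52.8475 K


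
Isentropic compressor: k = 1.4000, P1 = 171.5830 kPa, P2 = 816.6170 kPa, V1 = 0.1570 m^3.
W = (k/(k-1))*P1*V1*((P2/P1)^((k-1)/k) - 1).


(k-1)/k = 0.2857
(P2/P1)^exp = 1.5617
W = 3.5000 * 171.5830 * 0.1570 * (1.5617 - 1) = 52.9552 kJ

52.9552 kJ


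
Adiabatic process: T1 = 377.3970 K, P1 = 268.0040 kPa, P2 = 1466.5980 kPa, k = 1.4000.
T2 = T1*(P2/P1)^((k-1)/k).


(k-1)/k = 0.2857
(P2/P1)^exp = 1.6252
T2 = 377.3970 * 1.6252 = 613.3440 K

613.3440 K


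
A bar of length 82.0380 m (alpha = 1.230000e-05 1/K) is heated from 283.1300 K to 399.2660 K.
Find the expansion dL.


dT = 116.1360 K
dL = 1.230000e-05 * 82.0380 * 116.1360 = 0.117189 m
L_final = 82.155189 m

dL = 0.117189 m


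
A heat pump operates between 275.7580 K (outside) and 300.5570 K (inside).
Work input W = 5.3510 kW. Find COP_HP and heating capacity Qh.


COP = 300.5570 / 24.7990 = 12.1197
Qh = 12.1197 * 5.3510 = 64.8526 kW

COP = 12.1197, Qh = 64.8526 kW


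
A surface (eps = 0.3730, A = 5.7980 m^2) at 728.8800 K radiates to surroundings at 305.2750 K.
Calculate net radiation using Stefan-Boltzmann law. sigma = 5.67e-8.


T^4 = 2.8224e+11
Tsurr^4 = 8.6849e+09
Q = 0.3730 * 5.67e-8 * 5.7980 * 2.7356e+11 = 33544.4489 W

33544.4489 W


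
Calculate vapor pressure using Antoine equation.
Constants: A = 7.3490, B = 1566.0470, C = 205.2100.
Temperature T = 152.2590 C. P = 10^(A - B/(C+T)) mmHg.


C+T = 357.4690
B/(C+T) = 4.3809
log10(P) = 7.3490 - 4.3809 = 2.9681
P = 10^2.9681 = 929.1141 mmHg

929.1141 mmHg


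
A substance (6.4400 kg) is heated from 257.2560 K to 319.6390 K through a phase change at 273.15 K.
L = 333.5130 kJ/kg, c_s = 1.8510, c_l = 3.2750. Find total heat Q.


Q1 (sensible, solid) = 6.4400 * 1.8510 * 15.8940 = 189.4635 kJ
Q2 (latent) = 6.4400 * 333.5130 = 2147.8237 kJ
Q3 (sensible, liquid) = 6.4400 * 3.2750 * 46.4890 = 980.4995 kJ
Q_total = 3317.7867 kJ

3317.7867 kJ


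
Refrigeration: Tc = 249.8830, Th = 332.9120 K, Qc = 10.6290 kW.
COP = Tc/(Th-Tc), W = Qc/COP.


COP = 249.8830 / 83.0290 = 3.0096
W = 10.6290 / 3.0096 = 3.5317 kW

COP = 3.0096, W = 3.5317 kW


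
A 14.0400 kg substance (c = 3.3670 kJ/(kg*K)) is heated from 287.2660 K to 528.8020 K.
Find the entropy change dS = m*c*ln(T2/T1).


T2/T1 = 1.8408
ln(T2/T1) = 0.6102
dS = 14.0400 * 3.3670 * 0.6102 = 28.8460 kJ/K

28.8460 kJ/K


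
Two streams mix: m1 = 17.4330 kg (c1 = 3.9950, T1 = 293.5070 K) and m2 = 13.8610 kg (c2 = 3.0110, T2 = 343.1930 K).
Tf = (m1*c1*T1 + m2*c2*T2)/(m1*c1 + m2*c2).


num = 34764.5681
den = 111.3803
Tf = 312.1249 K

312.1249 K


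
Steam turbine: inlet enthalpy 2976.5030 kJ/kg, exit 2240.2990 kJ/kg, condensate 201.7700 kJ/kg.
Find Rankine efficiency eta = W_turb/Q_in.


W = 736.2040 kJ/kg
Q_in = 2774.7330 kJ/kg
eta = 0.2653 = 26.5324%

eta = 26.5324%


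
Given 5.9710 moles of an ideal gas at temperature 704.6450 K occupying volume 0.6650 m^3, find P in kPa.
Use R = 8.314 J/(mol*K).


P = nRT/V = 5.9710 * 8.314 * 704.6450 / 0.6650
= 34980.6170 / 0.6650 = 52602.4316 Pa = 52.6024 kPa

52.6024 kPa


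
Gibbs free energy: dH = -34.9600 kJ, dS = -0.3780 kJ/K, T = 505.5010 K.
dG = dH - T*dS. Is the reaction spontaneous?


T*dS = 505.5010 * -0.3780 = -191.0794 kJ
dG = -34.9600 + 191.0794 = 156.1194 kJ (non-spontaneous)

dG = 156.1194 kJ, non-spontaneous


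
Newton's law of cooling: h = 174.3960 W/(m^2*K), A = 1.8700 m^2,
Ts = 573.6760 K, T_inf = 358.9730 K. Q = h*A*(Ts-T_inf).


dT = 214.7030 K
Q = 174.3960 * 1.8700 * 214.7030 = 70019.0540 W

70019.0540 W


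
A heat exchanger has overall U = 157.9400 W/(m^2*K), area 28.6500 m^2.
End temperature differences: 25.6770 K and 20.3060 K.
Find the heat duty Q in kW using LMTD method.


LMTD = 22.8866 K
Q = 157.9400 * 28.6500 * 22.8866 = 103561.2391 W = 103.5612 kW

103.5612 kW


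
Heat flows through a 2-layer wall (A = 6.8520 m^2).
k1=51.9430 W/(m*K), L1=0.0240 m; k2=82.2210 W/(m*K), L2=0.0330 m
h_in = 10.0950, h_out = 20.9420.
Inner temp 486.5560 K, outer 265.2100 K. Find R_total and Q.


R_conv_in = 1/(10.0950*6.8520) = 0.0145
R_1 = 0.0240/(51.9430*6.8520) = 6.7432e-05
R_2 = 0.0330/(82.2210*6.8520) = 5.8575e-05
R_conv_out = 1/(20.9420*6.8520) = 0.0070
R_total = 0.0216 K/W
Q = 221.3460 / 0.0216 = 10270.3946 W

R_total = 0.0216 K/W, Q = 10270.3946 W


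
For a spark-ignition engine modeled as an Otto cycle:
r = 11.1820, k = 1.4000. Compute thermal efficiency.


r^(k-1) = 2.6267
eta = 1 - 1/2.6267 = 0.6193 = 61.9292%

61.9292%


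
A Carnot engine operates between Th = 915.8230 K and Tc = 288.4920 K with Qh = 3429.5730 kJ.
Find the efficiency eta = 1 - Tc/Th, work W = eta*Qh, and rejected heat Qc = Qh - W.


eta = 1 - 288.4920/915.8230 = 0.6850
W = 0.6850 * 3429.5730 = 2349.2285 kJ
Qc = 3429.5730 - 2349.2285 = 1080.3445 kJ

eta = 68.4992%, W = 2349.2285 kJ, Qc = 1080.3445 kJ


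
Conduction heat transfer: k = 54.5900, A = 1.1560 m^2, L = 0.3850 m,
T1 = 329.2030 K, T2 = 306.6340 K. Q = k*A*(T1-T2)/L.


dT = 22.5690 K
Q = 54.5900 * 1.1560 * 22.5690 / 0.3850 = 3699.3252 W

3699.3252 W


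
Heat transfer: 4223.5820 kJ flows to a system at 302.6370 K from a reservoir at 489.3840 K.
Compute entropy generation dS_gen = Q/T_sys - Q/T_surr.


dS_sys = 4223.5820/302.6370 = 13.9559 kJ/K
dS_surr = -4223.5820/489.3840 = -8.6304 kJ/K
dS_gen = 13.9559 - 8.6304 = 5.3255 kJ/K (irreversible)

dS_gen = 5.3255 kJ/K, irreversible


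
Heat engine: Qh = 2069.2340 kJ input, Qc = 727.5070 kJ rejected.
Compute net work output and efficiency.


W = 2069.2340 - 727.5070 = 1341.7270 kJ
eta = 1341.7270 / 2069.2340 = 0.6484 = 64.8417%

W = 1341.7270 kJ, eta = 64.8417%


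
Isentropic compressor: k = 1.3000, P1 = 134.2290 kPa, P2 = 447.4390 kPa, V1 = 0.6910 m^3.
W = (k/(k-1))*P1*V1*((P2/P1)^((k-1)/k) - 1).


(k-1)/k = 0.2308
(P2/P1)^exp = 1.3203
W = 4.3333 * 134.2290 * 0.6910 * (1.3203 - 1) = 128.7293 kJ

128.7293 kJ


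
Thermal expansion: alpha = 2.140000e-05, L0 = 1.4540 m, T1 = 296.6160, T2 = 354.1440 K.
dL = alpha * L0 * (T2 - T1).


dT = 57.5280 K
dL = 2.140000e-05 * 1.4540 * 57.5280 = 0.001790 m
L_final = 1.455790 m

dL = 0.001790 m


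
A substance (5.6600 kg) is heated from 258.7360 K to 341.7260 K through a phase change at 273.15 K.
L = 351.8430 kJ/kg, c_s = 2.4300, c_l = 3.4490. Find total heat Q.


Q1 (sensible, solid) = 5.6600 * 2.4300 * 14.4140 = 198.2473 kJ
Q2 (latent) = 5.6600 * 351.8430 = 1991.4314 kJ
Q3 (sensible, liquid) = 5.6600 * 3.4490 * 68.5760 = 1338.6954 kJ
Q_total = 3528.3741 kJ

3528.3741 kJ


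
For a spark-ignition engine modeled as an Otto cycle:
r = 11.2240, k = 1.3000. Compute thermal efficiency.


r^(k-1) = 2.0656
eta = 1 - 1/2.0656 = 0.5159 = 51.5877%

51.5877%


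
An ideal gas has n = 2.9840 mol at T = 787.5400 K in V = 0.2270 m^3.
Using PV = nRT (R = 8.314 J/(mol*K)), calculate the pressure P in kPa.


P = nRT/V = 2.9840 * 8.314 * 787.5400 / 0.2270
= 19538.0610 / 0.2270 = 86070.7531 Pa = 86.0708 kPa

86.0708 kPa


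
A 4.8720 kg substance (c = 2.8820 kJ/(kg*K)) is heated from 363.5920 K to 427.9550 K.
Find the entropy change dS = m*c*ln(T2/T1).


T2/T1 = 1.1770
ln(T2/T1) = 0.1630
dS = 4.8720 * 2.8820 * 0.1630 = 2.2885 kJ/K

2.2885 kJ/K


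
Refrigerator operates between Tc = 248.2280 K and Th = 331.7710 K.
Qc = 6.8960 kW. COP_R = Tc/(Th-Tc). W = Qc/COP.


COP = 248.2280 / 83.5430 = 2.9713
W = 6.8960 / 2.9713 = 2.3209 kW

COP = 2.9713, W = 2.3209 kW


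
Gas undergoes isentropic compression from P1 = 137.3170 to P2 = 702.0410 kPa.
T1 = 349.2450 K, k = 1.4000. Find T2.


(k-1)/k = 0.2857
(P2/P1)^exp = 1.5939
T2 = 349.2450 * 1.5939 = 556.6705 K

556.6705 K


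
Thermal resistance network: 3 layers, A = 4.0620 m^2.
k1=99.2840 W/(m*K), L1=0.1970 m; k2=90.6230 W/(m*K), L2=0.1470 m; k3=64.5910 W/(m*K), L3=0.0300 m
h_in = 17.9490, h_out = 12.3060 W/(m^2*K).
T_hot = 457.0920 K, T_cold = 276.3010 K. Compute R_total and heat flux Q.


R_conv_in = 1/(17.9490*4.0620) = 0.0137
R_1 = 0.1970/(99.2840*4.0620) = 0.0005
R_2 = 0.1470/(90.6230*4.0620) = 0.0004
R_3 = 0.0300/(64.5910*4.0620) = 0.0001
R_conv_out = 1/(12.3060*4.0620) = 0.0200
R_total = 0.0347 K/W
Q = 180.7910 / 0.0347 = 5206.6446 W

R_total = 0.0347 K/W, Q = 5206.6446 W


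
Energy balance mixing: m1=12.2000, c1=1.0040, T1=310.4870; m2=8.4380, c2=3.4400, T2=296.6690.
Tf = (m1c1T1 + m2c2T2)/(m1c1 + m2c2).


num = 12414.4212
den = 41.2755
Tf = 300.7696 K

300.7696 K


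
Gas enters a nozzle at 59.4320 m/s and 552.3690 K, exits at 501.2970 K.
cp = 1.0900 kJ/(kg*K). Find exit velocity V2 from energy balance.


dT = 51.0720 K
2*cp*1000*dT = 111336.9600
V1^2 = 3532.1626
V2 = sqrt(114869.1226) = 338.9235 m/s

338.9235 m/s


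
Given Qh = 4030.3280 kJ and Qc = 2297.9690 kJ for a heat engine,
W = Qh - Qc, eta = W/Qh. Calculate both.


W = 4030.3280 - 2297.9690 = 1732.3590 kJ
eta = 1732.3590 / 4030.3280 = 0.4298 = 42.9831%

W = 1732.3590 kJ, eta = 42.9831%


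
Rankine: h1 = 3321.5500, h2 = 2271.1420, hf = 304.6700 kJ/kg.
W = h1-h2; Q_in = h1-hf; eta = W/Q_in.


W = 1050.4080 kJ/kg
Q_in = 3016.8800 kJ/kg
eta = 0.3482 = 34.8177%

eta = 34.8177%


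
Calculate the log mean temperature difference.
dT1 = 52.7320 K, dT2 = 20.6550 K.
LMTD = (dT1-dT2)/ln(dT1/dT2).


dT1/dT2 = 2.5530
ln(dT1/dT2) = 0.9373
LMTD = 32.0770 / 0.9373 = 34.2240 K

34.2240 K


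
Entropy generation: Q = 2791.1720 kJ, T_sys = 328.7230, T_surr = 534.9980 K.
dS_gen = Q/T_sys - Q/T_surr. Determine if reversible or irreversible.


dS_sys = 2791.1720/328.7230 = 8.4910 kJ/K
dS_surr = -2791.1720/534.9980 = -5.2172 kJ/K
dS_gen = 8.4910 - 5.2172 = 3.2738 kJ/K (irreversible)

dS_gen = 3.2738 kJ/K, irreversible


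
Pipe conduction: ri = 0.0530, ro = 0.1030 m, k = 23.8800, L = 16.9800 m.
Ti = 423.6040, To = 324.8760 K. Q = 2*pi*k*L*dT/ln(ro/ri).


dT = 98.7280 K
ln(ro/ri) = 0.6644
Q = 2*pi*23.8800*16.9800*98.7280 / 0.6644 = 378563.1690 W

378563.1690 W


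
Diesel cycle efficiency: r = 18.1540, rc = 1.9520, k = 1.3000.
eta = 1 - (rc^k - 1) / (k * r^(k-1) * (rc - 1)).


r^(k-1) = 2.3861
rc^k = 2.3857
eta = 0.5307 = 53.0743%

53.0743%


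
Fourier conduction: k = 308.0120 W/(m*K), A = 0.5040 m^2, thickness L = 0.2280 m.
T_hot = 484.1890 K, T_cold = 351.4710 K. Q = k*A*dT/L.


dT = 132.7180 K
Q = 308.0120 * 0.5040 * 132.7180 / 0.2280 = 90363.5230 W

90363.5230 W


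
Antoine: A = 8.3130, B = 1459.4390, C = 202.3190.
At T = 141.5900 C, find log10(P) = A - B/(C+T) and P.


C+T = 343.9090
B/(C+T) = 4.2437
log10(P) = 8.3130 - 4.2437 = 4.0693
P = 10^4.0693 = 11730.6524 mmHg

11730.6524 mmHg


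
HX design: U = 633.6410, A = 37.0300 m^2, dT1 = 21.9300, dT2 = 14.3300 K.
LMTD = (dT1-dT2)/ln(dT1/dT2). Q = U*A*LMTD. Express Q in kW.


LMTD = 17.8613 K
Q = 633.6410 * 37.0300 * 17.8613 = 419093.2667 W = 419.0933 kW

419.0933 kW


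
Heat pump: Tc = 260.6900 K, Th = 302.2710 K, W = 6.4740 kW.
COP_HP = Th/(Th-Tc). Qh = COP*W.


COP = 302.2710 / 41.5810 = 7.2694
Qh = 7.2694 * 6.4740 = 47.0624 kW

COP = 7.2694, Qh = 47.0624 kW


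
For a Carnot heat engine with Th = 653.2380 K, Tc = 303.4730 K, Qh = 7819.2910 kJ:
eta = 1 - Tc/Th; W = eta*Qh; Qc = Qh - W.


eta = 1 - 303.4730/653.2380 = 0.5354
W = 0.5354 * 7819.2910 = 4186.7043 kJ
Qc = 7819.2910 - 4186.7043 = 3632.5867 kJ

eta = 53.5433%, W = 4186.7043 kJ, Qc = 3632.5867 kJ


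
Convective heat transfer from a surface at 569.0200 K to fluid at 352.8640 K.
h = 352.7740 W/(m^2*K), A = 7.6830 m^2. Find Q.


dT = 216.1560 K
Q = 352.7740 * 7.6830 * 216.1560 = 585861.1472 W

585861.1472 W


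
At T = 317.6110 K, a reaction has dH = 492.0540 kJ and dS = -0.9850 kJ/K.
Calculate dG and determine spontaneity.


T*dS = 317.6110 * -0.9850 = -312.8468 kJ
dG = 492.0540 + 312.8468 = 804.9008 kJ (non-spontaneous)

dG = 804.9008 kJ, non-spontaneous


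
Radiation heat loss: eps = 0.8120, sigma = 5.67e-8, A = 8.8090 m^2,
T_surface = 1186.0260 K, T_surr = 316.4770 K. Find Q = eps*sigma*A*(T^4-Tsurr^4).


T^4 = 1.9787e+12
Tsurr^4 = 1.0032e+10
Q = 0.8120 * 5.67e-8 * 8.8090 * 1.9687e+12 = 798426.8730 W

798426.8730 W


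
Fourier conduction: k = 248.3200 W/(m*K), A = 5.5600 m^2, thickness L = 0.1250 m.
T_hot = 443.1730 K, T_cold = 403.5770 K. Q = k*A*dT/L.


dT = 39.5960 K
Q = 248.3200 * 5.5600 * 39.5960 / 0.1250 = 437348.6535 W

437348.6535 W


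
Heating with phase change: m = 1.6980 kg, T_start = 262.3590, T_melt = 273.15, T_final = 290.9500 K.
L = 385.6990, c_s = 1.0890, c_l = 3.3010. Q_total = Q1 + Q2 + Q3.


Q1 (sensible, solid) = 1.6980 * 1.0890 * 10.7910 = 19.9539 kJ
Q2 (latent) = 1.6980 * 385.6990 = 654.9169 kJ
Q3 (sensible, liquid) = 1.6980 * 3.3010 * 17.8000 = 99.7707 kJ
Q_total = 774.6415 kJ

774.6415 kJ


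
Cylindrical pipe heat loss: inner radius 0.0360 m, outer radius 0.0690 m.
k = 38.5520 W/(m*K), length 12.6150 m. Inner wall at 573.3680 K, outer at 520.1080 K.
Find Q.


dT = 53.2600 K
ln(ro/ri) = 0.6506
Q = 2*pi*38.5520*12.6150*53.2600 / 0.6506 = 250155.1451 W

250155.1451 W


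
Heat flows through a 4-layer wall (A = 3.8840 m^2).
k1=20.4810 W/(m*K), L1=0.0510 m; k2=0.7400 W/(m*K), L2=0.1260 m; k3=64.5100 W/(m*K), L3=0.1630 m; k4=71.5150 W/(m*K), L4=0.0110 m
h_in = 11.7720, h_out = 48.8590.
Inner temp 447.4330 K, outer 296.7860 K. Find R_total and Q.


R_conv_in = 1/(11.7720*3.8840) = 0.0219
R_1 = 0.0510/(20.4810*3.8840) = 0.0006
R_2 = 0.1260/(0.7400*3.8840) = 0.0438
R_3 = 0.1630/(64.5100*3.8840) = 0.0007
R_4 = 0.0110/(71.5150*3.8840) = 3.9602e-05
R_conv_out = 1/(48.8590*3.8840) = 0.0053
R_total = 0.0723 K/W
Q = 150.6470 / 0.0723 = 2083.3251 W

R_total = 0.0723 K/W, Q = 2083.3251 W


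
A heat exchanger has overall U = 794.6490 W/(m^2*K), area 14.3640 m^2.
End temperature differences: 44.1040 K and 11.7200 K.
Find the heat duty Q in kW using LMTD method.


LMTD = 24.4361 K
Q = 794.6490 * 14.3640 * 24.4361 = 278921.6361 W = 278.9216 kW

278.9216 kW


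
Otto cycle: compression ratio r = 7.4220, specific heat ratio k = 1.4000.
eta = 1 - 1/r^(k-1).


r^(k-1) = 2.2295
eta = 1 - 1/2.2295 = 0.5515 = 55.1470%

55.1470%
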